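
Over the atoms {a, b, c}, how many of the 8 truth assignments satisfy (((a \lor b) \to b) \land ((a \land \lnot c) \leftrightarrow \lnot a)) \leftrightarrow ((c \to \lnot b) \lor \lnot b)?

Initial set: {((((a \lor b) \to b) \land ((a \land \lnot c) \leftrightarrow \lnot a)) \leftrightarrow ((c \to \lnot b) \lor \lnot b))}.
((((a \lor b) \to b) \land ((a \land \lnot c) \leftrightarrow \lnot a)) \leftrightarrow ((c \to \lnot b) \lor \lnot b)): β-rule — branch into (((a \lor b) \to b) \land ((a \land \lnot c) \leftrightarrow \lnot a)), ((c \to \lnot b) \lor \lnot b)  //  \lnot (((a \lor b) \to b) \land ((a \land \lnot c) \leftrightarrow \lnot a)), \lnot ((c \to \lnot b) \lor \lnot b).
  branch 1 (add (((a \lor b) \to b) \land ((a \land \lnot c) \leftrightarrow \lnot a)), ((c \to \lnot b) \lor \lnot b)):
    (((a \lor b) \to b) \land ((a \land \lnot c) \leftrightarrow \lnot a)): α-rule — add ((a \lor b) \to b), ((a \land \lnot c) \leftrightarrow \lnot a).
    ((c \to \lnot b) \lor \lnot b): β-rule — branch into (c \to \lnot b)  //  \lnot b.
      branch 1.1 (add (c \to \lnot b)):
        ((a \lor b) \to b): β-rule — branch into \lnot (a \lor b)  //  b.
          branch 1.1.1 (add \lnot (a \lor b)):
            \lnot (a \lor b): α-rule — add \lnot a, \lnot b.
            ((a \land \lnot c) \leftrightarrow \lnot a): β-rule — branch into (a \land \lnot c), \lnot a  //  \lnot (a \land \lnot c), \lnot \lnot a.
              branch 1.1.1.1 (add (a \land \lnot c), \lnot a):
                (a \land \lnot c): α-rule — add a, \lnot c.
                × closes — contains both a and \lnot a.
              branch 1.1.1.2 (add \lnot (a \land \lnot c), \lnot \lnot a):
                × closes — contains both a and \lnot a.
          branch 1.1.2 (add b):
            ((a \land \lnot c) \leftrightarrow \lnot a): β-rule — branch into (a \land \lnot c), \lnot a  //  \lnot (a \land \lnot c), \lnot \lnot a.
              branch 1.1.2.1 (add (a \land \lnot c), \lnot a):
                (a \land \lnot c): α-rule — add a, \lnot c.
                × closes — contains both a and \lnot a.
              branch 1.1.2.2 (add \lnot (a \land \lnot c), \lnot \lnot a):
                (c \to \lnot b): β-rule — branch into \lnot c  //  \lnot b.
                  branch 1.1.2.2.1 (add \lnot c):
                    \lnot (a \land \lnot c): β-rule — branch into \lnot a  //  \lnot \lnot c.
                      branch 1.1.2.2.1.1 (add \lnot a):
                        × closes — contains both a and \lnot a.
                      branch 1.1.2.2.1.2 (add \lnot \lnot c):
                        × closes — contains both c and \lnot c.
                  branch 1.1.2.2.2 (add \lnot b):
                    × closes — contains both b and \lnot b.
      branch 1.2 (add \lnot b):
        ((a \lor b) \to b): β-rule — branch into \lnot (a \lor b)  //  b.
          branch 1.2.1 (add \lnot (a \lor b)):
            \lnot (a \lor b): α-rule — add \lnot a, \lnot b.
            ((a \land \lnot c) \leftrightarrow \lnot a): β-rule — branch into (a \land \lnot c), \lnot a  //  \lnot (a \land \lnot c), \lnot \lnot a.
              branch 1.2.1.1 (add (a \land \lnot c), \lnot a):
                (a \land \lnot c): α-rule — add a, \lnot c.
                × closes — contains both a and \lnot a.
              branch 1.2.1.2 (add \lnot (a \land \lnot c), \lnot \lnot a):
                × closes — contains both a and \lnot a.
          branch 1.2.2 (add b):
            × closes — contains both b and \lnot b.
  branch 2 (add \lnot (((a \lor b) \to b) \land ((a \land \lnot c) \leftrightarrow \lnot a)), \lnot ((c \to \lnot b) \lor \lnot b)):
    \lnot ((c \to \lnot b) \lor \lnot b): α-rule — add \lnot (c \to \lnot b), \lnot \lnot b.
    \lnot (c \to \lnot b): α-rule — add c, \lnot \lnot b.
    \lnot (((a \lor b) \to b) \land ((a \land \lnot c) \leftrightarrow \lnot a)): β-rule — branch into \lnot ((a \lor b) \to b)  //  \lnot ((a \land \lnot c) \leftrightarrow \lnot a).
      branch 2.1 (add \lnot ((a \lor b) \to b)):
        \lnot ((a \lor b) \to b): α-rule — add (a \lor b), \lnot b.
        × closes — contains both b and \lnot b.
      branch 2.2 (add \lnot ((a \land \lnot c) \leftrightarrow \lnot a)):
        \lnot ((a \land \lnot c) \leftrightarrow \lnot a): β-rule — branch into (a \land \lnot c), \lnot \lnot a  //  \lnot (a \land \lnot c), \lnot a.
          branch 2.2.1 (add (a \land \lnot c), \lnot \lnot a):
            (a \land \lnot c): α-rule — add a, \lnot c.
            × closes — contains both c and \lnot c.
          branch 2.2.2 (add \lnot (a \land \lnot c), \lnot a):
            \lnot (a \land \lnot c): β-rule — branch into \lnot a  //  \lnot \lnot c.
              branch 2.2.2.1 (add \lnot a):
                ○ open, literals {a=false, b=true, c=true}.
              branch 2.2.2.2 (add \lnot \lnot c):
                ○ open, literals {a=false, b=true, c=true}.
11 branches closed, 2 open.
Each open branch fixes some atoms; the unmentioned ones are free. Counting distinct full assignments: branch {a=false, b=true, c=true} (none free) contributes 1 new; branch {a=false, b=true, c=true} (none free) contributes 0 new. Total: 1.

1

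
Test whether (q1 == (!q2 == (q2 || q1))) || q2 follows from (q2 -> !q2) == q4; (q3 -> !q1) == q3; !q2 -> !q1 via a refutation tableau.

Yes

Initial set: {((q2 -> !q2) == q4); ((q3 -> !q1) == q3); (!q2 -> !q1); !((q1 == (!q2 == (q2 || q1))) || q2)}.
!((q1 == (!q2 == (q2 || q1))) || q2): α-rule — add !(q1 == (!q2 == (q2 || q1))), !q2.
((q2 -> !q2) == q4): β-rule — branch into (q2 -> !q2), q4  //  !(q2 -> !q2), !q4.
  branch 1 (add (q2 -> !q2), q4):
    ((q3 -> !q1) == q3): β-rule — branch into (q3 -> !q1), q3  //  !(q3 -> !q1), !q3.
      branch 1.1 (add (q3 -> !q1), q3):
        (!q2 -> !q1): β-rule — branch into !!q2  //  !q1.
          branch 1.1.1 (add !!q2):
            × closes — contains both q2 and !q2.
          branch 1.1.2 (add !q1):
            !(q1 == (!q2 == (q2 || q1))): β-rule — branch into q1, !(!q2 == (q2 || q1))  //  !q1, (!q2 == (q2 || q1)).
              branch 1.1.2.1 (add q1, !(!q2 == (q2 || q1))):
                × closes — contains both q1 and !q1.
              branch 1.1.2.2 (add !q1, (!q2 == (q2 || q1))):
                (q2 -> !q2): β-rule — branch into !q2  //  !q2.
                  branch 1.1.2.2.1 (add !q2):
                    (q3 -> !q1): β-rule — branch into !q3  //  !q1.
                      branch 1.1.2.2.1.1 (add !q3):
                        × closes — contains both q3 and !q3.
                      branch 1.1.2.2.1.2 (add !q1):
                        (!q2 == (q2 || q1)): β-rule — branch into !q2, (q2 || q1)  //  !!q2, !(q2 || q1).
                          branch 1.1.2.2.1.2.1 (add !q2, (q2 || q1)):
                            (q2 || q1): β-rule — branch into q2  //  q1.
                              branch 1.1.2.2.1.2.1.1 (add q2):
                                × closes — contains both q2 and !q2.
                              branch 1.1.2.2.1.2.1.2 (add q1):
                                × closes — contains both q1 and !q1.
                          branch 1.1.2.2.1.2.2 (add !!q2, !(q2 || q1)):
                            × closes — contains both q2 and !q2.
                  branch 1.1.2.2.2 (add !q2):
                    (q3 -> !q1): β-rule — branch into !q3  //  !q1.
                      branch 1.1.2.2.2.1 (add !q3):
                        × closes — contains both q3 and !q3.
                      branch 1.1.2.2.2.2 (add !q1):
                        (!q2 == (q2 || q1)): β-rule — branch into !q2, (q2 || q1)  //  !!q2, !(q2 || q1).
                          branch 1.1.2.2.2.2.1 (add !q2, (q2 || q1)):
                            (q2 || q1): β-rule — branch into q2  //  q1.
                              branch 1.1.2.2.2.2.1.1 (add q2):
                                × closes — contains both q2 and !q2.
                              branch 1.1.2.2.2.2.1.2 (add q1):
                                × closes — contains both q1 and !q1.
                          branch 1.1.2.2.2.2.2 (add !!q2, !(q2 || q1)):
                            × closes — contains both q2 and !q2.
      branch 1.2 (add !(q3 -> !q1), !q3):
        !(q3 -> !q1): α-rule — add q3, !!q1.
        × closes — contains both q3 and !q3.
  branch 2 (add !(q2 -> !q2), !q4):
    !(q2 -> !q2): α-rule — add q2, !!q2.
    × closes — contains both q2 and !q2.
All 12 branches close.
Every branch closed, so the premises entail the conclusion.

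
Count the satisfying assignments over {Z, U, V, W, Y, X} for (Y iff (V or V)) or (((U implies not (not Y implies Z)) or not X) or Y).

62

Initial set: {((Y iff (V or V)) or (((U implies not (not Y implies Z)) or not X) or Y))}.
((Y iff (V or V)) or (((U implies not (not Y implies Z)) or not X) or Y)): β-rule — branch into (Y iff (V or V))  //  (((U implies not (not Y implies Z)) or not X) or Y).
  branch 1 (add (Y iff (V or V))):
    (Y iff (V or V)): β-rule — branch into Y, (V or V)  //  not Y, not (V or V).
      branch 1.1 (add Y, (V or V)):
        (V or V): β-rule — branch into V  //  V.
          branch 1.1.1 (add V):
            ○ open, literals {V=1, Y=1}.
          branch 1.1.2 (add V):
            ○ open, literals {V=1, Y=1}.
      branch 1.2 (add not Y, not (V or V)):
        not (V or V): α-rule — add not V, not V.
        ○ open, literals {V=0, Y=0}.
  branch 2 (add (((U implies not (not Y implies Z)) or not X) or Y)):
    (((U implies not (not Y implies Z)) or not X) or Y): β-rule — branch into ((U implies not (not Y implies Z)) or not X)  //  Y.
      branch 2.1 (add ((U implies not (not Y implies Z)) or not X)):
        ((U implies not (not Y implies Z)) or not X): β-rule — branch into (U implies not (not Y implies Z))  //  not X.
          branch 2.1.1 (add (U implies not (not Y implies Z))):
            (U implies not (not Y implies Z)): β-rule — branch into not U  //  not (not Y implies Z).
              branch 2.1.1.1 (add not U):
                ○ open, literals {U=0}.
              branch 2.1.1.2 (add not (not Y implies Z)):
                not (not Y implies Z): α-rule — add not Y, not Z.
                ○ open, literals {Y=0, Z=0}.
          branch 2.1.2 (add not X):
            ○ open, literals {X=0}.
      branch 2.2 (add Y):
        ○ open, literals {Y=1}.
0 branches closed, 7 open.
Each open branch fixes some atoms; the unmentioned ones are free. Counting distinct full assignments: branch {V=1, Y=1} (Z, U, W, X) contributes 16 new; branch {V=1, Y=1} (Z, U, W, X) contributes 0 new; branch {V=0, Y=0} (Z, U, W, X) contributes 16 new; branch {U=0} (Z, V, W, Y, X) contributes 16 new; branch {Y=0, Z=0} (U, V, W, X) contributes 4 new; branch {X=0} (Z, U, V, W, Y) contributes 6 new; branch {Y=1} (Z, U, V, W, X) contributes 4 new. Total: 62.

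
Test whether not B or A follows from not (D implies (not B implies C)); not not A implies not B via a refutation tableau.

Yes

Initial set: {not (D implies (not B implies C)); (not not A implies not B); not (not B or A)}.
not (D implies (not B implies C)): α-rule — add D, not (not B implies C).
not (not B or A): α-rule — add not not B, not A.
not (not B implies C): α-rule — add not B, not C.
× closes — contains both B and not B.
All 1 branch closes.
Every branch closed, so the premises entail the conclusion.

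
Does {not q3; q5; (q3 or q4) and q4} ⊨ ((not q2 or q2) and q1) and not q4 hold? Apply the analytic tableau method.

Initial set: {T not q3; T q5; T ((q3 or q4) and q4); F (((not q2 or q2) and q1) and not q4)}.
T ((q3 or q4) and q4): α-rule — add T (q3 or q4), T q4.
F (((not q2 or q2) and q1) and not q4): β-rule — branch into F ((not q2 or q2) and q1)  //  F not q4.
  branch 1 (add F ((not q2 or q2) and q1)):
    T (q3 or q4): β-rule — branch into T q3  //  T q4.
      branch 1.1 (add T q3):
        × closes — contains both q3 and not q3.
      branch 1.2 (add T q4):
        F ((not q2 or q2) and q1): β-rule — branch into F (not q2 or q2)  //  F q1.
          branch 1.2.1 (add F (not q2 or q2)):
            F (not q2 or q2): α-rule — add F not q2, F q2.
            × closes — contains both q2 and not q2.
          branch 1.2.2 (add F q1):
            ○ open, literals {q1=F, q3=F, q4=T, q5=T}.
  branch 2 (add F not q4):
    T (q3 or q4): β-rule — branch into T q3  //  T q4.
      branch 2.1 (add T q3):
        × closes — contains both q3 and not q3.
      branch 2.2 (add T q4):
        ○ open, literals {q3=F, q4=T, q5=T}.
3 branches closed, 2 open.
An open branch gives a countermodel: q1=F, q3=F, q4=T, q5=T (unmentioned atoms arbitrary); the premises hold there but the conclusion fails.

No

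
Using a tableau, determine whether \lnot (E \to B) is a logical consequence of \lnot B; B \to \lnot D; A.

No

Initial set: {\lnot B; (B \to \lnot D); A; \lnot \lnot (E \to B)}.
(B \to \lnot D): β-rule — branch into \lnot B  //  \lnot D.
  branch 1 (add \lnot B):
    \lnot \lnot (E \to B): β-rule — branch into \lnot E  //  B.
      branch 1.1 (add \lnot E):
        ○ open, literals {A=true, B=false, E=false}.
      branch 1.2 (add B):
        × closes — contains both B and \lnot B.
  branch 2 (add \lnot D):
    \lnot \lnot (E \to B): β-rule — branch into \lnot E  //  B.
      branch 2.1 (add \lnot E):
        ○ open, literals {A=true, B=false, D=false, E=false}.
      branch 2.2 (add B):
        × closes — contains both B and \lnot B.
2 branches closed, 2 open.
An open branch gives a countermodel: A=true, B=false, E=false (unmentioned atoms arbitrary); the premises hold there but the conclusion fails.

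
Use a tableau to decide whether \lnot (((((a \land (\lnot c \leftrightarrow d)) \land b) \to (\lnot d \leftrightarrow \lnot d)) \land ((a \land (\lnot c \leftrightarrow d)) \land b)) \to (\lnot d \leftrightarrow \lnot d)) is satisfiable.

Unsatisfiable

Initial set: {\lnot (((((a \land (\lnot c \leftrightarrow d)) \land b) \to (\lnot d \leftrightarrow \lnot d)) \land ((a \land (\lnot c \leftrightarrow d)) \land b)) \to (\lnot d \leftrightarrow \lnot d))}.
\lnot (((((a \land (\lnot c \leftrightarrow d)) \land b) \to (\lnot d \leftrightarrow \lnot d)) \land ((a \land (\lnot c \leftrightarrow d)) \land b)) \to (\lnot d \leftrightarrow \lnot d)): α-rule — add ((((a \land (\lnot c \leftrightarrow d)) \land b) \to (\lnot d \leftrightarrow \lnot d)) \land ((a \land (\lnot c \leftrightarrow d)) \land b)), \lnot (\lnot d \leftrightarrow \lnot d).
((((a \land (\lnot c \leftrightarrow d)) \land b) \to (\lnot d \leftrightarrow \lnot d)) \land ((a \land (\lnot c \leftrightarrow d)) \land b)): α-rule — add (((a \land (\lnot c \leftrightarrow d)) \land b) \to (\lnot d \leftrightarrow \lnot d)), ((a \land (\lnot c \leftrightarrow d)) \land b).
((a \land (\lnot c \leftrightarrow d)) \land b): α-rule — add (a \land (\lnot c \leftrightarrow d)), b.
(a \land (\lnot c \leftrightarrow d)): α-rule — add a, (\lnot c \leftrightarrow d).
\lnot (\lnot d \leftrightarrow \lnot d): β-rule — branch into \lnot d, \lnot \lnot d  //  \lnot \lnot d, \lnot d.
  branch 1 (add \lnot d, \lnot \lnot d):
    × closes — contains both d and \lnot d.
  branch 2 (add \lnot \lnot d, \lnot d):
    × closes — contains both d and \lnot d.
All 2 branches close.
Every branch closed; the formula is unsatisfiable.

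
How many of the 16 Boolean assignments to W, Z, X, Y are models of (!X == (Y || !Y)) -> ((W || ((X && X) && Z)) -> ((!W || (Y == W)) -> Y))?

16

Initial set: {((!X == (Y || !Y)) -> ((W || ((X && X) && Z)) -> ((!W || (Y == W)) -> Y)))}.
((!X == (Y || !Y)) -> ((W || ((X && X) && Z)) -> ((!W || (Y == W)) -> Y))): β-rule — branch into !(!X == (Y || !Y))  //  ((W || ((X && X) && Z)) -> ((!W || (Y == W)) -> Y)).
  branch 1 (add !(!X == (Y || !Y))):
    !(!X == (Y || !Y)): β-rule — branch into !X, !(Y || !Y)  //  !!X, (Y || !Y).
      branch 1.1 (add !X, !(Y || !Y)):
        !(Y || !Y): α-rule — add !Y, !!Y.
        × closes — contains both Y and !Y.
      branch 1.2 (add !!X, (Y || !Y)):
        (Y || !Y): β-rule — branch into Y  //  !Y.
          branch 1.2.1 (add Y):
            ○ open, literals {X=T, Y=T}.
          branch 1.2.2 (add !Y):
            ○ open, literals {X=T, Y=F}.
  branch 2 (add ((W || ((X && X) && Z)) -> ((!W || (Y == W)) -> Y))):
    ((W || ((X && X) && Z)) -> ((!W || (Y == W)) -> Y)): β-rule — branch into !(W || ((X && X) && Z))  //  ((!W || (Y == W)) -> Y).
      branch 2.1 (add !(W || ((X && X) && Z))):
        !(W || ((X && X) && Z)): α-rule — add !W, !((X && X) && Z).
        !((X && X) && Z): β-rule — branch into !(X && X)  //  !Z.
          branch 2.1.1 (add !(X && X)):
            !(X && X): β-rule — branch into !X  //  !X.
              branch 2.1.1.1 (add !X):
                ○ open, literals {W=F, X=F}.
              branch 2.1.1.2 (add !X):
                ○ open, literals {W=F, X=F}.
          branch 2.1.2 (add !Z):
            ○ open, literals {W=F, Z=F}.
      branch 2.2 (add ((!W || (Y == W)) -> Y)):
        ((!W || (Y == W)) -> Y): β-rule — branch into !(!W || (Y == W))  //  Y.
          branch 2.2.1 (add !(!W || (Y == W))):
            !(!W || (Y == W)): α-rule — add !!W, !(Y == W).
            !(Y == W): β-rule — branch into Y, !W  //  !Y, W.
              branch 2.2.1.1 (add Y, !W):
                × closes — contains both W and !W.
              branch 2.2.1.2 (add !Y, W):
                ○ open, literals {W=T, Y=F}.
          branch 2.2.2 (add Y):
            ○ open, literals {Y=T}.
2 branches closed, 7 open.
Each open branch fixes some atoms; the unmentioned ones are free. Counting distinct full assignments: branch {X=T, Y=T} (W, Z) contributes 4 new; branch {X=T, Y=F} (W, Z) contributes 4 new; branch {W=F, X=F} (Z, Y) contributes 4 new; branch {W=F, X=F} (Z, Y) contributes 0 new; branch {W=F, Z=F} (X, Y) contributes 0 new; branch {W=T, Y=F} (Z, X) contributes 2 new; branch {Y=T} (W, Z, X) contributes 2 new. Total: 16.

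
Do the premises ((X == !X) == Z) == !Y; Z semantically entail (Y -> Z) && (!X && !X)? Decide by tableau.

No

Initial set: {T (((X == !X) == Z) == !Y); T Z; F ((Y -> Z) && (!X && !X))}.
T (((X == !X) == Z) == !Y): β-rule — branch into T ((X == !X) == Z), T !Y  //  F ((X == !X) == Z), F !Y.
  branch 1 (add T ((X == !X) == Z), T !Y):
    F ((Y -> Z) && (!X && !X)): β-rule — branch into F (Y -> Z)  //  F (!X && !X).
      branch 1.1 (add F (Y -> Z)):
        F (Y -> Z): α-rule — add T Y, F Z.
        × closes — contains both Y and !Y.
      branch 1.2 (add F (!X && !X)):
        T ((X == !X) == Z): β-rule — branch into T (X == !X), T Z  //  F (X == !X), F Z.
          branch 1.2.1 (add T (X == !X), T Z):
            F (!X && !X): β-rule — branch into F !X  //  F !X.
              branch 1.2.1.1 (add F !X):
                T (X == !X): β-rule — branch into T X, T !X  //  F X, F !X.
                  branch 1.2.1.1.1 (add T X, T !X):
                    × closes — contains both X and !X.
                  branch 1.2.1.1.2 (add F X, F !X):
                    × closes — contains both X and !X.
              branch 1.2.1.2 (add F !X):
                T (X == !X): β-rule — branch into T X, T !X  //  F X, F !X.
                  branch 1.2.1.2.1 (add T X, T !X):
                    × closes — contains both X and !X.
                  branch 1.2.1.2.2 (add F X, F !X):
                    × closes — contains both X and !X.
          branch 1.2.2 (add F (X == !X), F Z):
            × closes — contains both Z and !Z.
  branch 2 (add F ((X == !X) == Z), F !Y):
    F ((Y -> Z) && (!X && !X)): β-rule — branch into F (Y -> Z)  //  F (!X && !X).
      branch 2.1 (add F (Y -> Z)):
        F (Y -> Z): α-rule — add T Y, F Z.
        × closes — contains both Z and !Z.
      branch 2.2 (add F (!X && !X)):
        F ((X == !X) == Z): β-rule — branch into T (X == !X), F Z  //  F (X == !X), T Z.
          branch 2.2.1 (add T (X == !X), F Z):
            × closes — contains both Z and !Z.
          branch 2.2.2 (add F (X == !X), T Z):
            F (!X && !X): β-rule — branch into F !X  //  F !X.
              branch 2.2.2.1 (add F !X):
                F (X == !X): β-rule — branch into T X, F !X  //  F X, T !X.
                  branch 2.2.2.1.1 (add T X, F !X):
                    ○ open, literals {X=1, Y=1, Z=1}.
                  branch 2.2.2.1.2 (add F X, T !X):
                    × closes — contains both X and !X.
              branch 2.2.2.2 (add F !X):
                F (X == !X): β-rule — branch into T X, F !X  //  F X, T !X.
                  branch 2.2.2.2.1 (add T X, F !X):
                    ○ open, literals {X=1, Y=1, Z=1}.
                  branch 2.2.2.2.2 (add F X, T !X):
                    × closes — contains both X and !X.
10 branches closed, 2 open.
An open branch gives a countermodel: X=1, Y=1, Z=1 (unmentioned atoms arbitrary); the premises hold there but the conclusion fails.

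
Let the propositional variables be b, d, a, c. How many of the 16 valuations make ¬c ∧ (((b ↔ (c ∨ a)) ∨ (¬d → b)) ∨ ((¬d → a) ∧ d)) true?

7

Initial set: {(¬c ∧ (((b ↔ (c ∨ a)) ∨ (¬d → b)) ∨ ((¬d → a) ∧ d)))}.
(¬c ∧ (((b ↔ (c ∨ a)) ∨ (¬d → b)) ∨ ((¬d → a) ∧ d))): α-rule — add ¬c, (((b ↔ (c ∨ a)) ∨ (¬d → b)) ∨ ((¬d → a) ∧ d)).
(((b ↔ (c ∨ a)) ∨ (¬d → b)) ∨ ((¬d → a) ∧ d)): β-rule — branch into ((b ↔ (c ∨ a)) ∨ (¬d → b))  //  ((¬d → a) ∧ d).
  branch 1 (add ((b ↔ (c ∨ a)) ∨ (¬d → b))):
    ((b ↔ (c ∨ a)) ∨ (¬d → b)): β-rule — branch into (b ↔ (c ∨ a))  //  (¬d → b).
      branch 1.1 (add (b ↔ (c ∨ a))):
        (b ↔ (c ∨ a)): β-rule — branch into b, (c ∨ a)  //  ¬b, ¬(c ∨ a).
          branch 1.1.1 (add b, (c ∨ a)):
            (c ∨ a): β-rule — branch into c  //  a.
              branch 1.1.1.1 (add c):
                × closes — contains both c and ¬c.
              branch 1.1.1.2 (add a):
                ○ open, literals {a=T, b=T, c=F}.
          branch 1.1.2 (add ¬b, ¬(c ∨ a)):
            ¬(c ∨ a): α-rule — add ¬c, ¬a.
            ○ open, literals {a=F, b=F, c=F}.
      branch 1.2 (add (¬d → b)):
        (¬d → b): β-rule — branch into ¬¬d  //  b.
          branch 1.2.1 (add ¬¬d):
            ○ open, literals {c=F, d=T}.
          branch 1.2.2 (add b):
            ○ open, literals {b=T, c=F}.
  branch 2 (add ((¬d → a) ∧ d)):
    ((¬d → a) ∧ d): α-rule — add (¬d → a), d.
    (¬d → a): β-rule — branch into ¬¬d  //  a.
      branch 2.1 (add ¬¬d):
        ○ open, literals {c=F, d=T}.
      branch 2.2 (add a):
        ○ open, literals {a=T, c=F, d=T}.
1 branch closed, 6 open.
Each open branch fixes some atoms; the unmentioned ones are free. Counting distinct full assignments: branch {a=T, b=T, c=F} (d) contributes 2 new; branch {a=F, b=F, c=F} (d) contributes 2 new; branch {c=F, d=T} (b, a) contributes 2 new; branch {b=T, c=F} (d, a) contributes 1 new; branch {c=F, d=T} (b, a) contributes 0 new; branch {a=T, c=F, d=T} (b) contributes 0 new. Total: 7.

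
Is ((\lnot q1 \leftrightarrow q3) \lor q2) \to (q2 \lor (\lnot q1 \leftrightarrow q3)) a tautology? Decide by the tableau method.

Assume the negation and expand:
Initial set: {\lnot (((\lnot q1 \leftrightarrow q3) \lor q2) \to (q2 \lor (\lnot q1 \leftrightarrow q3)))}.
\lnot (((\lnot q1 \leftrightarrow q3) \lor q2) \to (q2 \lor (\lnot q1 \leftrightarrow q3))): α-rule — add ((\lnot q1 \leftrightarrow q3) \lor q2), \lnot (q2 \lor (\lnot q1 \leftrightarrow q3)).
\lnot (q2 \lor (\lnot q1 \leftrightarrow q3)): α-rule — add \lnot q2, \lnot (\lnot q1 \leftrightarrow q3).
((\lnot q1 \leftrightarrow q3) \lor q2): β-rule — branch into (\lnot q1 \leftrightarrow q3)  //  q2.
  branch 1 (add (\lnot q1 \leftrightarrow q3)):
    \lnot (\lnot q1 \leftrightarrow q3): β-rule — branch into \lnot q1, \lnot q3  //  \lnot \lnot q1, q3.
      branch 1.1 (add \lnot q1, \lnot q3):
        (\lnot q1 \leftrightarrow q3): β-rule — branch into \lnot q1, q3  //  \lnot \lnot q1, \lnot q3.
          branch 1.1.1 (add \lnot q1, q3):
            × closes — contains both q3 and \lnot q3.
          branch 1.1.2 (add \lnot \lnot q1, \lnot q3):
            × closes — contains both q1 and \lnot q1.
      branch 1.2 (add \lnot \lnot q1, q3):
        (\lnot q1 \leftrightarrow q3): β-rule — branch into \lnot q1, q3  //  \lnot \lnot q1, \lnot q3.
          branch 1.2.1 (add \lnot q1, q3):
            × closes — contains both q1 and \lnot q1.
          branch 1.2.2 (add \lnot \lnot q1, \lnot q3):
            × closes — contains both q3 and \lnot q3.
  branch 2 (add q2):
    × closes — contains both q2 and \lnot q2.
All 5 branches close.
Every branch closed, so the negation is unsatisfiable and the formula is valid.

Valid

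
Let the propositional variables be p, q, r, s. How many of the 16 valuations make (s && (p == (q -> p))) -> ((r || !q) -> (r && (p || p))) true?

14

Initial set: {((s && (p == (q -> p))) -> ((r || !q) -> (r && (p || p))))}.
((s && (p == (q -> p))) -> ((r || !q) -> (r && (p || p)))): β-rule — branch into !(s && (p == (q -> p)))  //  ((r || !q) -> (r && (p || p))).
  branch 1 (add !(s && (p == (q -> p)))):
    !(s && (p == (q -> p))): β-rule — branch into !s  //  !(p == (q -> p)).
      branch 1.1 (add !s):
        ○ open, literals {s=0}.
      branch 1.2 (add !(p == (q -> p))):
        !(p == (q -> p)): β-rule — branch into p, !(q -> p)  //  !p, (q -> p).
          branch 1.2.1 (add p, !(q -> p)):
            !(q -> p): α-rule — add q, !p.
            × closes — contains both p and !p.
          branch 1.2.2 (add !p, (q -> p)):
            (q -> p): β-rule — branch into !q  //  p.
              branch 1.2.2.1 (add !q):
                ○ open, literals {p=0, q=0}.
              branch 1.2.2.2 (add p):
                × closes — contains both p and !p.
  branch 2 (add ((r || !q) -> (r && (p || p)))):
    ((r || !q) -> (r && (p || p))): β-rule — branch into !(r || !q)  //  (r && (p || p)).
      branch 2.1 (add !(r || !q)):
        !(r || !q): α-rule — add !r, !!q.
        ○ open, literals {q=1, r=0}.
      branch 2.2 (add (r && (p || p))):
        (r && (p || p)): α-rule — add r, (p || p).
        (p || p): β-rule — branch into p  //  p.
          branch 2.2.1 (add p):
            ○ open, literals {p=1, r=1}.
          branch 2.2.2 (add p):
            ○ open, literals {p=1, r=1}.
2 branches closed, 5 open.
Each open branch fixes some atoms; the unmentioned ones are free. Counting distinct full assignments: branch {s=0} (p, q, r) contributes 8 new; branch {p=0, q=0} (r, s) contributes 2 new; branch {q=1, r=0} (p, s) contributes 2 new; branch {p=1, r=1} (q, s) contributes 2 new; branch {p=1, r=1} (q, s) contributes 0 new. Total: 14.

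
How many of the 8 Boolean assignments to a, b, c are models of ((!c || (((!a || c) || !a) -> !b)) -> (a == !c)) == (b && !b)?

3

Initial set: {T (((!c || (((!a || c) || !a) -> !b)) -> (a == !c)) == (b && !b))}.
T (((!c || (((!a || c) || !a) -> !b)) -> (a == !c)) == (b && !b)): β-rule — branch into T ((!c || (((!a || c) || !a) -> !b)) -> (a == !c)), T (b && !b)  //  F ((!c || (((!a || c) || !a) -> !b)) -> (a == !c)), F (b && !b).
  branch 1 (add T ((!c || (((!a || c) || !a) -> !b)) -> (a == !c)), T (b && !b)):
    T (b && !b): α-rule — add T b, T !b.
    × closes — contains both b and !b.
  branch 2 (add F ((!c || (((!a || c) || !a) -> !b)) -> (a == !c)), F (b && !b)):
    F ((!c || (((!a || c) || !a) -> !b)) -> (a == !c)): α-rule — add T (!c || (((!a || c) || !a) -> !b)), F (a == !c).
    F (b && !b): β-rule — branch into F b  //  F !b.
      branch 2.1 (add F b):
        T (!c || (((!a || c) || !a) -> !b)): β-rule — branch into T !c  //  T (((!a || c) || !a) -> !b).
          branch 2.1.1 (add T !c):
            F (a == !c): β-rule — branch into T a, F !c  //  F a, T !c.
              branch 2.1.1.1 (add T a, F !c):
                × closes — contains both c and !c.
              branch 2.1.1.2 (add F a, T !c):
                ○ open, literals {a=F, b=F, c=F}.
          branch 2.1.2 (add T (((!a || c) || !a) -> !b)):
            F (a == !c): β-rule — branch into T a, F !c  //  F a, T !c.
              branch 2.1.2.1 (add T a, F !c):
                T (((!a || c) || !a) -> !b): β-rule — branch into F ((!a || c) || !a)  //  T !b.
                  branch 2.1.2.1.1 (add F ((!a || c) || !a)):
                    F ((!a || c) || !a): α-rule — add F (!a || c), F !a.
                    F (!a || c): α-rule — add F !a, F c.
                    × closes — contains both c and !c.
                  branch 2.1.2.1.2 (add T !b):
                    ○ open, literals {a=T, b=F, c=T}.
              branch 2.1.2.2 (add F a, T !c):
                T (((!a || c) || !a) -> !b): β-rule — branch into F ((!a || c) || !a)  //  T !b.
                  branch 2.1.2.2.1 (add F ((!a || c) || !a)):
                    F ((!a || c) || !a): α-rule — add F (!a || c), F !a.
                    × closes — contains both a and !a.
                  branch 2.1.2.2.2 (add T !b):
                    ○ open, literals {a=F, b=F, c=F}.
      branch 2.2 (add F !b):
        T (!c || (((!a || c) || !a) -> !b)): β-rule — branch into T !c  //  T (((!a || c) || !a) -> !b).
          branch 2.2.1 (add T !c):
            F (a == !c): β-rule — branch into T a, F !c  //  F a, T !c.
              branch 2.2.1.1 (add T a, F !c):
                × closes — contains both c and !c.
              branch 2.2.1.2 (add F a, T !c):
                ○ open, literals {a=F, b=T, c=F}.
          branch 2.2.2 (add T (((!a || c) || !a) -> !b)):
            F (a == !c): β-rule — branch into T a, F !c  //  F a, T !c.
              branch 2.2.2.1 (add T a, F !c):
                T (((!a || c) || !a) -> !b): β-rule — branch into F ((!a || c) || !a)  //  T !b.
                  branch 2.2.2.1.1 (add F ((!a || c) || !a)):
                    F ((!a || c) || !a): α-rule — add F (!a || c), F !a.
                    F (!a || c): α-rule — add F !a, F c.
                    × closes — contains both c and !c.
                  branch 2.2.2.1.2 (add T !b):
                    × closes — contains both b and !b.
              branch 2.2.2.2 (add F a, T !c):
                T (((!a || c) || !a) -> !b): β-rule — branch into F ((!a || c) || !a)  //  T !b.
                  branch 2.2.2.2.1 (add F ((!a || c) || !a)):
                    F ((!a || c) || !a): α-rule — add F (!a || c), F !a.
                    × closes — contains both a and !a.
                  branch 2.2.2.2.2 (add T !b):
                    × closes — contains both b and !b.
9 branches closed, 4 open.
Each open branch fixes some atoms; the unmentioned ones are free. Counting distinct full assignments: branch {a=F, b=F, c=F} (none free) contributes 1 new; branch {a=T, b=F, c=T} (none free) contributes 1 new; branch {a=F, b=F, c=F} (none free) contributes 0 new; branch {a=F, b=T, c=F} (none free) contributes 1 new. Total: 3.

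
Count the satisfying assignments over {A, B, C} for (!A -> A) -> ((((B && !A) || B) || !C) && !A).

Initial set: {((!A -> A) -> ((((B && !A) || B) || !C) && !A))}.
((!A -> A) -> ((((B && !A) || B) || !C) && !A)): β-rule — branch into !(!A -> A)  //  ((((B && !A) || B) || !C) && !A).
  branch 1 (add !(!A -> A)):
    !(!A -> A): α-rule — add !A, !A.
    ○ open, literals {A=0}.
  branch 2 (add ((((B && !A) || B) || !C) && !A)):
    ((((B && !A) || B) || !C) && !A): α-rule — add (((B && !A) || B) || !C), !A.
    (((B && !A) || B) || !C): β-rule — branch into ((B && !A) || B)  //  !C.
      branch 2.1 (add ((B && !A) || B)):
        ((B && !A) || B): β-rule — branch into (B && !A)  //  B.
          branch 2.1.1 (add (B && !A)):
            (B && !A): α-rule — add B, !A.
            ○ open, literals {A=0, B=1}.
          branch 2.1.2 (add B):
            ○ open, literals {A=0, B=1}.
      branch 2.2 (add !C):
        ○ open, literals {A=0, C=0}.
0 branches closed, 4 open.
Each open branch fixes some atoms; the unmentioned ones are free. Counting distinct full assignments: branch {A=0} (B, C) contributes 4 new; branch {A=0, B=1} (C) contributes 0 new; branch {A=0, B=1} (C) contributes 0 new; branch {A=0, C=0} (B) contributes 0 new. Total: 4.

4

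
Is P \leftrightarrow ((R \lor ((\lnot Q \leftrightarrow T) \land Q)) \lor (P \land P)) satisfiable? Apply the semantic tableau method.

Initial set: {(P \leftrightarrow ((R \lor ((\lnot Q \leftrightarrow T) \land Q)) \lor (P \land P)))}.
(P \leftrightarrow ((R \lor ((\lnot Q \leftrightarrow T) \land Q)) \lor (P \land P))): β-rule — branch into P, ((R \lor ((\lnot Q \leftrightarrow T) \land Q)) \lor (P \land P))  //  \lnot P, \lnot ((R \lor ((\lnot Q \leftrightarrow T) \land Q)) \lor (P \land P)).
  branch 1 (add P, ((R \lor ((\lnot Q \leftrightarrow T) \land Q)) \lor (P \land P))):
    ((R \lor ((\lnot Q \leftrightarrow T) \land Q)) \lor (P \land P)): β-rule — branch into (R \lor ((\lnot Q \leftrightarrow T) \land Q))  //  (P \land P).
      branch 1.1 (add (R \lor ((\lnot Q \leftrightarrow T) \land Q))):
        (R \lor ((\lnot Q \leftrightarrow T) \land Q)): β-rule — branch into R  //  ((\lnot Q \leftrightarrow T) \land Q).
          branch 1.1.1 (add R):
            ○ open, literals {P=true, R=true}.
          branch 1.1.2 (add ((\lnot Q \leftrightarrow T) \land Q)):
            ((\lnot Q \leftrightarrow T) \land Q): α-rule — add (\lnot Q \leftrightarrow T), Q.
            (\lnot Q \leftrightarrow T): β-rule — branch into \lnot Q, T  //  \lnot \lnot Q, \lnot T.
              branch 1.1.2.1 (add \lnot Q, T):
                × closes — contains both Q and \lnot Q.
              branch 1.1.2.2 (add \lnot \lnot Q, \lnot T):
                ○ open, literals {P=true, Q=true, T=false}.
      branch 1.2 (add (P \land P)):
        (P \land P): α-rule — add P, P.
        ○ open, literals {P=true}.
  branch 2 (add \lnot P, \lnot ((R \lor ((\lnot Q \leftrightarrow T) \land Q)) \lor (P \land P))):
    \lnot ((R \lor ((\lnot Q \leftrightarrow T) \land Q)) \lor (P \land P)): α-rule — add \lnot (R \lor ((\lnot Q \leftrightarrow T) \land Q)), \lnot (P \land P).
    \lnot (R \lor ((\lnot Q \leftrightarrow T) \land Q)): α-rule — add \lnot R, \lnot ((\lnot Q \leftrightarrow T) \land Q).
    \lnot (P \land P): β-rule — branch into \lnot P  //  \lnot P.
      branch 2.1 (add \lnot P):
        \lnot ((\lnot Q \leftrightarrow T) \land Q): β-rule — branch into \lnot (\lnot Q \leftrightarrow T)  //  \lnot Q.
          branch 2.1.1 (add \lnot (\lnot Q \leftrightarrow T)):
            \lnot (\lnot Q \leftrightarrow T): β-rule — branch into \lnot Q, \lnot T  //  \lnot \lnot Q, T.
              branch 2.1.1.1 (add \lnot Q, \lnot T):
                ○ open, literals {P=false, Q=false, R=false, T=false}.
              branch 2.1.1.2 (add \lnot \lnot Q, T):
                ○ open, literals {P=false, Q=true, R=false, T=true}.
          branch 2.1.2 (add \lnot Q):
            ○ open, literals {P=false, Q=false, R=false}.
      branch 2.2 (add \lnot P):
        \lnot ((\lnot Q \leftrightarrow T) \land Q): β-rule — branch into \lnot (\lnot Q \leftrightarrow T)  //  \lnot Q.
          branch 2.2.1 (add \lnot (\lnot Q \leftrightarrow T)):
            \lnot (\lnot Q \leftrightarrow T): β-rule — branch into \lnot Q, \lnot T  //  \lnot \lnot Q, T.
              branch 2.2.1.1 (add \lnot Q, \lnot T):
                ○ open, literals {P=false, Q=false, R=false, T=false}.
              branch 2.2.1.2 (add \lnot \lnot Q, T):
                ○ open, literals {P=false, Q=true, R=false, T=true}.
          branch 2.2.2 (add \lnot Q):
            ○ open, literals {P=false, Q=false, R=false}.
1 branch closed, 9 open.
An open branch gives a satisfying assignment: P=true, R=true.

Satisfiable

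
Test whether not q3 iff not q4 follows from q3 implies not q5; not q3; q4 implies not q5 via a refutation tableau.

No

Initial set: {T (q3 implies not q5); T not q3; T (q4 implies not q5); F (not q3 iff not q4)}.
T (q3 implies not q5): β-rule — branch into F q3  //  T not q5.
  branch 1 (add F q3):
    T (q4 implies not q5): β-rule — branch into F q4  //  T not q5.
      branch 1.1 (add F q4):
        F (not q3 iff not q4): β-rule — branch into T not q3, F not q4  //  F not q3, T not q4.
          branch 1.1.1 (add T not q3, F not q4):
            × closes — contains both q4 and not q4.
          branch 1.1.2 (add F not q3, T not q4):
            × closes — contains both q3 and not q3.
      branch 1.2 (add T not q5):
        F (not q3 iff not q4): β-rule — branch into T not q3, F not q4  //  F not q3, T not q4.
          branch 1.2.1 (add T not q3, F not q4):
            ○ open, literals {q3=false, q4=true, q5=false}.
          branch 1.2.2 (add F not q3, T not q4):
            × closes — contains both q3 and not q3.
  branch 2 (add T not q5):
    T (q4 implies not q5): β-rule — branch into F q4  //  T not q5.
      branch 2.1 (add F q4):
        F (not q3 iff not q4): β-rule — branch into T not q3, F not q4  //  F not q3, T not q4.
          branch 2.1.1 (add T not q3, F not q4):
            × closes — contains both q4 and not q4.
          branch 2.1.2 (add F not q3, T not q4):
            × closes — contains both q3 and not q3.
      branch 2.2 (add T not q5):
        F (not q3 iff not q4): β-rule — branch into T not q3, F not q4  //  F not q3, T not q4.
          branch 2.2.1 (add T not q3, F not q4):
            ○ open, literals {q3=false, q4=true, q5=false}.
          branch 2.2.2 (add F not q3, T not q4):
            × closes — contains both q3 and not q3.
6 branches closed, 2 open.
An open branch gives a countermodel: q3=false, q4=true, q5=false (unmentioned atoms arbitrary); the premises hold there but the conclusion fails.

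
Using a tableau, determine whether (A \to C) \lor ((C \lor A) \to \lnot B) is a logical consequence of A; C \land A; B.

Initial set: {A; (C \land A); B; \lnot ((A \to C) \lor ((C \lor A) \to \lnot B))}.
(C \land A): α-rule — add C, A.
\lnot ((A \to C) \lor ((C \lor A) \to \lnot B)): α-rule — add \lnot (A \to C), \lnot ((C \lor A) \to \lnot B).
\lnot (A \to C): α-rule — add A, \lnot C.
× closes — contains both C and \lnot C.
All 1 branch closes.
Every branch closed, so the premises entail the conclusion.

Yes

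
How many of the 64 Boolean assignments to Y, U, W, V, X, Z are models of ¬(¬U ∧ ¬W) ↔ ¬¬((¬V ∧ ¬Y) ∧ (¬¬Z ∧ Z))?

Initial set: {(¬(¬U ∧ ¬W) ↔ ¬¬((¬V ∧ ¬Y) ∧ (¬¬Z ∧ Z)))}.
(¬(¬U ∧ ¬W) ↔ ¬¬((¬V ∧ ¬Y) ∧ (¬¬Z ∧ Z))): β-rule — branch into ¬(¬U ∧ ¬W), ¬¬((¬V ∧ ¬Y) ∧ (¬¬Z ∧ Z))  //  ¬¬(¬U ∧ ¬W), ¬¬¬((¬V ∧ ¬Y) ∧ (¬¬Z ∧ Z)).
  branch 1 (add ¬(¬U ∧ ¬W), ¬¬((¬V ∧ ¬Y) ∧ (¬¬Z ∧ Z))):
    ¬¬((¬V ∧ ¬Y) ∧ (¬¬Z ∧ Z)): drop double negation, giving ((¬V ∧ ¬Y) ∧ (¬¬Z ∧ Z)).
    ((¬V ∧ ¬Y) ∧ (¬¬Z ∧ Z)): α-rule — add (¬V ∧ ¬Y), (¬¬Z ∧ Z).
    (¬V ∧ ¬Y): α-rule — add ¬V, ¬Y.
    (¬¬Z ∧ Z): α-rule — add ¬¬Z, Z.
    ¬¬Z: drop double negation, giving Z.
    ¬(¬U ∧ ¬W): β-rule — branch into ¬¬U  //  ¬¬W.
      branch 1.1 (add ¬¬U):
        ○ open, literals {U=1, V=0, Y=0, Z=1}.
      branch 1.2 (add ¬¬W):
        ○ open, literals {V=0, W=1, Y=0, Z=1}.
  branch 2 (add ¬¬(¬U ∧ ¬W), ¬¬¬((¬V ∧ ¬Y) ∧ (¬¬Z ∧ Z))):
    ¬¬(¬U ∧ ¬W): α-rule — add ¬U, ¬W.
    ¬¬¬((¬V ∧ ¬Y) ∧ (¬¬Z ∧ Z)): drop double negation, giving ¬((¬V ∧ ¬Y) ∧ (¬¬Z ∧ Z)).
    ¬((¬V ∧ ¬Y) ∧ (¬¬Z ∧ Z)): β-rule — branch into ¬(¬V ∧ ¬Y)  //  ¬(¬¬Z ∧ Z).
      branch 2.1 (add ¬(¬V ∧ ¬Y)):
        ¬(¬V ∧ ¬Y): β-rule — branch into ¬¬V  //  ¬¬Y.
          branch 2.1.1 (add ¬¬V):
            ○ open, literals {U=0, V=1, W=0}.
          branch 2.1.2 (add ¬¬Y):
            ○ open, literals {U=0, W=0, Y=1}.
      branch 2.2 (add ¬(¬¬Z ∧ Z)):
        ¬(¬¬Z ∧ Z): β-rule — branch into ¬¬¬Z  //  ¬Z.
          branch 2.2.1 (add ¬¬¬Z):
            ¬¬¬Z: drop double negation, giving ¬Z.
            ○ open, literals {U=0, W=0, Z=0}.
          branch 2.2.2 (add ¬Z):
            ○ open, literals {U=0, W=0, Z=0}.
0 branches closed, 6 open.
Each open branch fixes some atoms; the unmentioned ones are free. Counting distinct full assignments: branch {U=1, V=0, Y=0, Z=1} (W, X) contributes 4 new; branch {V=0, W=1, Y=0, Z=1} (U, X) contributes 2 new; branch {U=0, V=1, W=0} (Y, X, Z) contributes 8 new; branch {U=0, W=0, Y=1} (V, X, Z) contributes 4 new; branch {U=0, W=0, Z=0} (Y, V, X) contributes 2 new; branch {U=0, W=0, Z=0} (Y, V, X) contributes 0 new. Total: 20.

20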